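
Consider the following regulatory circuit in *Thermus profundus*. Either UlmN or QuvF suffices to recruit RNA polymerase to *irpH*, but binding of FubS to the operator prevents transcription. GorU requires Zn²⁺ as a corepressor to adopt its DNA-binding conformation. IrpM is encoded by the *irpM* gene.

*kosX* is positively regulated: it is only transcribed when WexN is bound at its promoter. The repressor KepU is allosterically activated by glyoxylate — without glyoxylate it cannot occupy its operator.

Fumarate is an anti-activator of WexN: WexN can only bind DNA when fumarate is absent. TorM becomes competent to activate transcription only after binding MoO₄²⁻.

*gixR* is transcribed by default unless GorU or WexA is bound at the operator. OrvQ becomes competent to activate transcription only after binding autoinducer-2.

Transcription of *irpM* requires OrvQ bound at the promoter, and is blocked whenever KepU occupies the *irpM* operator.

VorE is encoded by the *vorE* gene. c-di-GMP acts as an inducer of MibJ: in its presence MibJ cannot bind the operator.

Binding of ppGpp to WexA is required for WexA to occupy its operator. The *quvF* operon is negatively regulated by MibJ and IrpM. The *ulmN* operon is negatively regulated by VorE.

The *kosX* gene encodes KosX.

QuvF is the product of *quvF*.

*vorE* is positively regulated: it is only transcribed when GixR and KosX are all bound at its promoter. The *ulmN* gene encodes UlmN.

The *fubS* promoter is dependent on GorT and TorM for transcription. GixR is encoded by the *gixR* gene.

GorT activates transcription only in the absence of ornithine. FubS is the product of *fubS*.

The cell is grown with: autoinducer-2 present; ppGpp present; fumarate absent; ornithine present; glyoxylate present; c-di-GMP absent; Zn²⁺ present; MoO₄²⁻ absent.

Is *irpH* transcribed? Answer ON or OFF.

Zn²⁺ is present, so GorU is active.
ppGpp is present, so WexA is active.
With repressor GorU bound, *gixR* is not transcribed.
So GixR is not produced.
Fumarate is absent, so WexN is active.
No repressor is bound and WexN is active, so *kosX* is transcribed.
So KosX is produced and active.
Required activator GixR is absent, so *vorE* is not transcribed.
So VorE is not produced.
With no repressor bound, *ulmN* is transcribed.
So UlmN is produced and active.
Ornithine is present, so GorT is inactive.
MoO₄²⁻ is absent, so TorM is inactive.
Required activator GorT is absent, so *fubS* is not transcribed.
So FubS is not produced.
c-di-GMP is absent, so MibJ is active.
Autoinducer-2 is present, so OrvQ is active.
Glyoxylate is present, so KepU is active.
With repressor KepU bound, *irpM* is not transcribed.
So IrpM is not produced.
With repressor MibJ bound, *quvF* is not transcribed.
So QuvF is not produced.
Activator UlmN is present, so *irpH* is transcribed.

ON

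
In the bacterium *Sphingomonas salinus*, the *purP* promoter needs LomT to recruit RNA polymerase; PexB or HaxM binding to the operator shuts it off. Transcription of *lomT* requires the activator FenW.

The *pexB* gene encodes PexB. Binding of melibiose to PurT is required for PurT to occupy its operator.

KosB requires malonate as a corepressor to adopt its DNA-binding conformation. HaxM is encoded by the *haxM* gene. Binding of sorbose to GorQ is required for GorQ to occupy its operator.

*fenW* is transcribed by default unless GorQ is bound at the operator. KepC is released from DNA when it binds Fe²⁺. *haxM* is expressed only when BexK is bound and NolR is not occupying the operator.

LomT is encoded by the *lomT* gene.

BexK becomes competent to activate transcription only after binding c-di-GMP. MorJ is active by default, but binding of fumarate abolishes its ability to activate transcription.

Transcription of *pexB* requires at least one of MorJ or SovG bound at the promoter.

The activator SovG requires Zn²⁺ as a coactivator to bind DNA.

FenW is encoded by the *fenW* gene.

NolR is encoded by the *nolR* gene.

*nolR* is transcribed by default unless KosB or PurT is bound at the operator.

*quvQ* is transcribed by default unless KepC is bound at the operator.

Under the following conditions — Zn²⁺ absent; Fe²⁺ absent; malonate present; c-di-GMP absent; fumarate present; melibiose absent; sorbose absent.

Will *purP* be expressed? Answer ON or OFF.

ON

Fumarate is present, so MorJ is inactive.
Zn²⁺ is absent, so SovG is inactive.
No activator is available at the *pexB* promoter, so *pexB* is not transcribed.
So PexB is not produced.
Sorbose is absent, so GorQ is inactive.
With no repressor bound, *fenW* is transcribed.
So FenW is produced and active.
No repressor is bound and FenW is active, so *lomT* is transcribed.
So LomT is produced and active.
c-di-GMP is absent, so BexK is inactive.
Malonate is present, so KosB is active.
Melibiose is absent, so PurT is inactive.
With repressor KosB bound, *nolR* is not transcribed.
So NolR is not produced.
Required activator BexK is absent, so *haxM* is not transcribed.
So HaxM is not produced.
No repressor is bound and LomT is active, so *purP* is transcribed.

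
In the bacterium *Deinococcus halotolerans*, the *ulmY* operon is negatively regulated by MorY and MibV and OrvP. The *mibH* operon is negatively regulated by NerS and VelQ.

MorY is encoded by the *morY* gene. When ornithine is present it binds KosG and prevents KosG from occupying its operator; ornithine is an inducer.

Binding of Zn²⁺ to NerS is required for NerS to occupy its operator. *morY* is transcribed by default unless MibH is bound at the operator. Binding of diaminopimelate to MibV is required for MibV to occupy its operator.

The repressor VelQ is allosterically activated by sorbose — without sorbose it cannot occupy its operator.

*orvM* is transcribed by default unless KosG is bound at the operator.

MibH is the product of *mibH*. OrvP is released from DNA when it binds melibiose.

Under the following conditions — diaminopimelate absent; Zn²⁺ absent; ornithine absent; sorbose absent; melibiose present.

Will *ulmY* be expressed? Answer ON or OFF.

Zn²⁺ is absent, so NerS is inactive.
Sorbose is absent, so VelQ is inactive.
With no repressor bound, *mibH* is transcribed.
So MibH is produced and active.
With repressor MibH bound, *morY* is not transcribed.
So MorY is not produced.
Diaminopimelate is absent, so MibV is inactive.
Melibiose is present, so OrvP is inactive.
With no repressor bound, *ulmY* is transcribed.

ON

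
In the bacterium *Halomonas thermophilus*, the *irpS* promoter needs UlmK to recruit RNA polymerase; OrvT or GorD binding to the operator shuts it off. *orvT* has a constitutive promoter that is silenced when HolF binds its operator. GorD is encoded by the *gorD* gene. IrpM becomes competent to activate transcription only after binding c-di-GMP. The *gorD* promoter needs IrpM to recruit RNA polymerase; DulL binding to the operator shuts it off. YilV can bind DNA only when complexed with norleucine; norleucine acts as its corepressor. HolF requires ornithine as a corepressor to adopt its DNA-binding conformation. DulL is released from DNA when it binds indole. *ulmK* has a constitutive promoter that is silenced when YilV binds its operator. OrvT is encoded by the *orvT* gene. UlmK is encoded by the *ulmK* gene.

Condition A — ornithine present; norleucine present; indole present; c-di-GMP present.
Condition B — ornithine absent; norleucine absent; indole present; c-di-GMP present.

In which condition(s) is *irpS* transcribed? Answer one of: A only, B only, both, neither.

Condition A:
Ornithine is present, so HolF is active.
With repressor HolF bound, *orvT* is not transcribed.
So OrvT is not produced.
Norleucine is present, so YilV is active.
With repressor YilV bound, *ulmK* is not transcribed.
So UlmK is not produced.
Indole is present, so DulL is inactive.
c-di-GMP is present, so IrpM is active.
No repressor is bound and IrpM is active, so *gorD* is transcribed.
So GorD is produced and active.
With repressor GorD bound, *irpS* is not transcribed.
→ *irpS* is OFF in A.
Condition B:
Ornithine is absent, so HolF is inactive.
With no repressor bound, *orvT* is transcribed.
So OrvT is produced and active.
Norleucine is absent, so YilV is inactive.
With no repressor bound, *ulmK* is transcribed.
So UlmK is produced and active.
Indole is present, so DulL is inactive.
c-di-GMP is present, so IrpM is active.
No repressor is bound and IrpM is active, so *gorD* is transcribed.
So GorD is produced and active.
With repressor OrvT bound, *irpS* is not transcribed.
→ *irpS* is OFF in B.

neither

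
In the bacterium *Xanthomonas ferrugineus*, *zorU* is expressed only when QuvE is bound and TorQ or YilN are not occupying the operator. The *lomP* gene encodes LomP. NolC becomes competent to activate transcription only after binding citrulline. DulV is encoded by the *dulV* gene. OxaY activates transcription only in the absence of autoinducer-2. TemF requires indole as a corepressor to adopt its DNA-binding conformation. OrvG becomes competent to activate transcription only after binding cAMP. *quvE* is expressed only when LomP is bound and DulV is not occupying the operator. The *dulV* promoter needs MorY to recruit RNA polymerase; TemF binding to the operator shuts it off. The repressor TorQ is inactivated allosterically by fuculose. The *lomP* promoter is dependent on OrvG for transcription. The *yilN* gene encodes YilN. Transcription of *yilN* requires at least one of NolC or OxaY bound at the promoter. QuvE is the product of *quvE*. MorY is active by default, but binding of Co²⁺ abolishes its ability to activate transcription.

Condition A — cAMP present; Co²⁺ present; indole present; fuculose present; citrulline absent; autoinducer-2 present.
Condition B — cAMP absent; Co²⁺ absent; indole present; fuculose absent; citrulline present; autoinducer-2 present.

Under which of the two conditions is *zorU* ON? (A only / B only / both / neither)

A only

Condition A:
cAMP is present, so OrvG is active.
No repressor is bound and OrvG is active, so *lomP* is transcribed.
So LomP is produced and active.
Co²⁺ is present, so MorY is inactive.
Indole is present, so TemF is active.
With repressor TemF bound, *dulV* is not transcribed.
So DulV is not produced.
No repressor is bound and LomP is active, so *quvE* is transcribed.
So QuvE is produced and active.
Fuculose is present, so TorQ is inactive.
Citrulline is absent, so NolC is inactive.
Autoinducer-2 is present, so OxaY is inactive.
No activator is available at the *yilN* promoter, so *yilN* is not transcribed.
So YilN is not produced.
No repressor is bound and QuvE is active, so *zorU* is transcribed.
→ *zorU* is ON in A.
Condition B:
cAMP is absent, so OrvG is inactive.
Required activator OrvG is absent, so *lomP* is not transcribed.
So LomP is not produced.
Co²⁺ is absent, so MorY is active.
Indole is present, so TemF is active.
With repressor TemF bound, *dulV* is not transcribed.
So DulV is not produced.
Required activator LomP is absent, so *quvE* is not transcribed.
So QuvE is not produced.
Fuculose is absent, so TorQ is active.
Citrulline is present, so NolC is active.
Autoinducer-2 is present, so OxaY is inactive.
Activator NolC is present, so *yilN* is transcribed.
So YilN is produced and active.
With repressor TorQ bound, *zorU* is not transcribed.
→ *zorU* is OFF in B.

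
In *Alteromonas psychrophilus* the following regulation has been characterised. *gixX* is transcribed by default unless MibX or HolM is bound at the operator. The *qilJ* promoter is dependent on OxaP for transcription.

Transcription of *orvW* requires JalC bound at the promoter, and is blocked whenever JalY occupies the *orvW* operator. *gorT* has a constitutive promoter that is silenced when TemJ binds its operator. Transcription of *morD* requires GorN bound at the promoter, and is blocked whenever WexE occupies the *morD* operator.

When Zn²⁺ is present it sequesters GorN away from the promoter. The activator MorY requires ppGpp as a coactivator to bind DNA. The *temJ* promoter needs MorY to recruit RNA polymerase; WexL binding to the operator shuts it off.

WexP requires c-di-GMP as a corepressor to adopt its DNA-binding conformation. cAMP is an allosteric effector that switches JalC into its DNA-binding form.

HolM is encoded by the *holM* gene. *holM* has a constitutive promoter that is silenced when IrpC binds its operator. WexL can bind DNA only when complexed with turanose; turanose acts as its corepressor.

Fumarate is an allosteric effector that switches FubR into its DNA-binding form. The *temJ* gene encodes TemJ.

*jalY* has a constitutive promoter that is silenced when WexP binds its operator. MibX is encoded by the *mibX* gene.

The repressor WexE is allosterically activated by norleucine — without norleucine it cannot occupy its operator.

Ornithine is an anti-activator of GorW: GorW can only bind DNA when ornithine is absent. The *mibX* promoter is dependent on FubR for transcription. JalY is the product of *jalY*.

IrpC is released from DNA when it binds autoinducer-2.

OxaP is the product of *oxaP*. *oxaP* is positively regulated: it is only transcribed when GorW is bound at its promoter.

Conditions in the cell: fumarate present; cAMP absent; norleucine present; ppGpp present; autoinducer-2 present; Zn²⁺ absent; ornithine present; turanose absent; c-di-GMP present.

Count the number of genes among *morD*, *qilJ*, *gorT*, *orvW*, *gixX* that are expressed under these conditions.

0

Norleucine is present, so WexE is active.
Zn²⁺ is absent, so GorN is active.
With repressor WexE bound, *morD* is not transcribed.
→ *morD* is OFF.
Ornithine is present, so GorW is inactive.
Required activator GorW is absent, so *oxaP* is not transcribed.
So OxaP is not produced.
Required activator OxaP is absent, so *qilJ* is not transcribed.
→ *qilJ* is OFF.
ppGpp is present, so MorY is active.
Turanose is absent, so WexL is inactive.
No repressor is bound and MorY is active, so *temJ* is transcribed.
So TemJ is produced and active.
With repressor TemJ bound, *gorT* is not transcribed.
→ *gorT* is OFF.
c-di-GMP is present, so WexP is active.
With repressor WexP bound, *jalY* is not transcribed.
So JalY is not produced.
cAMP is absent, so JalC is inactive.
Required activator JalC is absent, so *orvW* is not transcribed.
→ *orvW* is OFF.
Fumarate is present, so FubR is active.
No repressor is bound and FubR is active, so *mibX* is transcribed.
So MibX is produced and active.
Autoinducer-2 is present, so IrpC is inactive.
With no repressor bound, *holM* is transcribed.
So HolM is produced and active.
With repressor MibX bound, *gixX* is not transcribed.
→ *gixX* is OFF.
0 of the 5 genes are transcribed.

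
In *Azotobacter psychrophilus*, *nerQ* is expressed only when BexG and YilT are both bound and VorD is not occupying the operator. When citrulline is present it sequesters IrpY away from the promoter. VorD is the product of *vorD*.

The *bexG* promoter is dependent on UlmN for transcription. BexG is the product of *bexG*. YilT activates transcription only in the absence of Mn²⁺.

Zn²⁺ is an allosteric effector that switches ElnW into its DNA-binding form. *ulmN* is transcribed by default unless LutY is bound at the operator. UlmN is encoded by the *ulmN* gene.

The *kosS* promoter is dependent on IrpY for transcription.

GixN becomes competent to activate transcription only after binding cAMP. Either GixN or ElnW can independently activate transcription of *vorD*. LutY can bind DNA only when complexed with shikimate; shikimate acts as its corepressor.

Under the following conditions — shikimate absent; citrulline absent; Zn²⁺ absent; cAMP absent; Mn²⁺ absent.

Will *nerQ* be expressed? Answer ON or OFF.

ON

cAMP is absent, so GixN is inactive.
Zn²⁺ is absent, so ElnW is inactive.
No activator is available at the *vorD* promoter, so *vorD* is not transcribed.
So VorD is not produced.
Shikimate is absent, so LutY is inactive.
With no repressor bound, *ulmN* is transcribed.
So UlmN is produced and active.
No repressor is bound and UlmN is active, so *bexG* is transcribed.
So BexG is produced and active.
Mn²⁺ is absent, so YilT is active.
No repressor is bound and BexG and YilT are active, so *nerQ* is transcribed.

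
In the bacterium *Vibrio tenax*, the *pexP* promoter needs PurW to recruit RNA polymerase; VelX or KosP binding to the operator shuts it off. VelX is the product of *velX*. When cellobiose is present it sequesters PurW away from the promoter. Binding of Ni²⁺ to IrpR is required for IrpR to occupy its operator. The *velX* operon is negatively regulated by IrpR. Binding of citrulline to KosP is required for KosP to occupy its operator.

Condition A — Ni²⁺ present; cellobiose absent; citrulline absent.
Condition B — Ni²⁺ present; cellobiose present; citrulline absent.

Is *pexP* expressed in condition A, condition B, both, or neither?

Condition A:
Ni²⁺ is present, so IrpR is active.
With repressor IrpR bound, *velX* is not transcribed.
So VelX is not produced.
Cellobiose is absent, so PurW is active.
Citrulline is absent, so KosP is inactive.
No repressor is bound and PurW is active, so *pexP* is transcribed.
→ *pexP* is ON in A.
Condition B:
Ni²⁺ is present, so IrpR is active.
With repressor IrpR bound, *velX* is not transcribed.
So VelX is not produced.
Cellobiose is present, so PurW is inactive.
Citrulline is absent, so KosP is inactive.
Required activator PurW is absent, so *pexP* is not transcribed.
→ *pexP* is OFF in B.

A only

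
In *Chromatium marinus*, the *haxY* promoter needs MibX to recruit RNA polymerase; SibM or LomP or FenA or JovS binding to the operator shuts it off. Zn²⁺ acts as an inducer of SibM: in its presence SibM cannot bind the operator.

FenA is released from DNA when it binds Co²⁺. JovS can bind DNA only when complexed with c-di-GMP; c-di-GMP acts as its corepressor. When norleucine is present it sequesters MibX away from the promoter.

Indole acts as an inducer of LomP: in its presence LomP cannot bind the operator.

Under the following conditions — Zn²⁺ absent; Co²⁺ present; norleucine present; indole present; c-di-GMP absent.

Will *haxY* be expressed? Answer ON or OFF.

OFF

Zn²⁺ is absent, so SibM is active.
Norleucine is present, so MibX is inactive.
Indole is present, so LomP is inactive.
Co²⁺ is present, so FenA is inactive.
c-di-GMP is absent, so JovS is inactive.
With repressor SibM bound, *haxY* is not transcribed.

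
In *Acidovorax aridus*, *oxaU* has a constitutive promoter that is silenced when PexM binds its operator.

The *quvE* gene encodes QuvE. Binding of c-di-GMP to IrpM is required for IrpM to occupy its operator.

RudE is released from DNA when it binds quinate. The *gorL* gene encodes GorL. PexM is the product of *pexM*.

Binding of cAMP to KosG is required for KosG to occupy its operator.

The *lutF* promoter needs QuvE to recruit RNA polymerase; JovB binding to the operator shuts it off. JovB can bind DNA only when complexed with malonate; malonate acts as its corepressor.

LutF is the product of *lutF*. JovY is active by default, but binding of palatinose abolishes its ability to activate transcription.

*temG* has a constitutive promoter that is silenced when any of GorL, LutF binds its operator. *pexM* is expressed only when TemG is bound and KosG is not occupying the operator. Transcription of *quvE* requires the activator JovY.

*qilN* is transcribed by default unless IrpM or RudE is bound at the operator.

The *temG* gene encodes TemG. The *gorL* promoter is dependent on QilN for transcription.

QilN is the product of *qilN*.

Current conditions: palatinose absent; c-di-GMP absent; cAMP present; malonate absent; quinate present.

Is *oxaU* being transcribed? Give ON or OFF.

c-di-GMP is absent, so IrpM is inactive.
Quinate is present, so RudE is inactive.
With no repressor bound, *qilN* is transcribed.
So QilN is produced and active.
No repressor is bound and QilN is active, so *gorL* is transcribed.
So GorL is produced and active.
Malonate is absent, so JovB is inactive.
Palatinose is absent, so JovY is active.
No repressor is bound and JovY is active, so *quvE* is transcribed.
So QuvE is produced and active.
No repressor is bound and QuvE is active, so *lutF* is transcribed.
So LutF is produced and active.
With repressor GorL bound, *temG* is not transcribed.
So TemG is not produced.
cAMP is present, so KosG is active.
With repressor KosG bound, *pexM* is not transcribed.
So PexM is not produced.
With no repressor bound, *oxaU* is transcribed.

ON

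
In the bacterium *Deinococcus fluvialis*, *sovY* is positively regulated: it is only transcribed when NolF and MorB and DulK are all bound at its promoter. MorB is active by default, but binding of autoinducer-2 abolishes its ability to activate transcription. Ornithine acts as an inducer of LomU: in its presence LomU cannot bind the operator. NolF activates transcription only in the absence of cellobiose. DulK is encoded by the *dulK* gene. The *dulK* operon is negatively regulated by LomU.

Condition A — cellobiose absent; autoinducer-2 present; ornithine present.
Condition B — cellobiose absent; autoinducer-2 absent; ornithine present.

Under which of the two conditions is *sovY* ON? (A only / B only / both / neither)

B only

Condition A:
Cellobiose is absent, so NolF is active.
Autoinducer-2 is present, so MorB is inactive.
Ornithine is present, so LomU is inactive.
With no repressor bound, *dulK* is transcribed.
So DulK is produced and active.
Required activator MorB is absent, so *sovY* is not transcribed.
→ *sovY* is OFF in A.
Condition B:
Cellobiose is absent, so NolF is active.
Autoinducer-2 is absent, so MorB is active.
Ornithine is present, so LomU is inactive.
With no repressor bound, *dulK* is transcribed.
So DulK is produced and active.
No repressor is bound and NolF and MorB and DulK are active, so *sovY* is transcribed.
→ *sovY* is ON in B.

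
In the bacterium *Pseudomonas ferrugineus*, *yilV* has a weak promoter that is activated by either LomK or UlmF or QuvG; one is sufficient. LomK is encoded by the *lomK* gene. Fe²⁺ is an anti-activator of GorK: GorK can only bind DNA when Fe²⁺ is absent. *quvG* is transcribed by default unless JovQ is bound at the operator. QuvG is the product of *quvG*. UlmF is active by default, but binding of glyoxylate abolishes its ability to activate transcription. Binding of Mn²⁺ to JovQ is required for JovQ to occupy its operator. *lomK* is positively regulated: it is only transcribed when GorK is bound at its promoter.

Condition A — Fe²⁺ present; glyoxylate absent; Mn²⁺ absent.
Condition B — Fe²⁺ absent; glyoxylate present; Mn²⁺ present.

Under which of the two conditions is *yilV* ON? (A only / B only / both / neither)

both

Condition A:
Fe²⁺ is present, so GorK is inactive.
Required activator GorK is absent, so *lomK* is not transcribed.
So LomK is not produced.
Glyoxylate is absent, so UlmF is active.
Mn²⁺ is absent, so JovQ is inactive.
With no repressor bound, *quvG* is transcribed.
So QuvG is produced and active.
Activator UlmF is present, so *yilV* is transcribed.
→ *yilV* is ON in A.
Condition B:
Fe²⁺ is absent, so GorK is active.
No repressor is bound and GorK is active, so *lomK* is transcribed.
So LomK is produced and active.
Glyoxylate is present, so UlmF is inactive.
Mn²⁺ is present, so JovQ is active.
With repressor JovQ bound, *quvG* is not transcribed.
So QuvG is not produced.
Activator LomK is present, so *yilV* is transcribed.
→ *yilV* is ON in B.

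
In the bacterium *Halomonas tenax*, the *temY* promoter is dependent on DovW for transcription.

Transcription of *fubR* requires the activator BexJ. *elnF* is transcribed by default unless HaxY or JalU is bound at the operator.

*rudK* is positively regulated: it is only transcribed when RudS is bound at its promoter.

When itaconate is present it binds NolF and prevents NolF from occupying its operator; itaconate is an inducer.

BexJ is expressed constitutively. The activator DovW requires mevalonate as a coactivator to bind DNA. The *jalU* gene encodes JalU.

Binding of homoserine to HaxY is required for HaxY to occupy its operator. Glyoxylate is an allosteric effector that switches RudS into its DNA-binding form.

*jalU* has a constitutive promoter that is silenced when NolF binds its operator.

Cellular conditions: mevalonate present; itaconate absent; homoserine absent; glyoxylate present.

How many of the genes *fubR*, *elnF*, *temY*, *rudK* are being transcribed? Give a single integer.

BexJ is produced constitutively and is active.
No repressor is bound and BexJ is active, so *fubR* is transcribed.
→ *fubR* is ON.
Homoserine is absent, so HaxY is inactive.
Itaconate is absent, so NolF is active.
With repressor NolF bound, *jalU* is not transcribed.
So JalU is not produced.
With no repressor bound, *elnF* is transcribed.
→ *elnF* is ON.
Mevalonate is present, so DovW is active.
No repressor is bound and DovW is active, so *temY* is transcribed.
→ *temY* is ON.
Glyoxylate is present, so RudS is active.
No repressor is bound and RudS is active, so *rudK* is transcribed.
→ *rudK* is ON.
4 of the 4 genes are transcribed.

4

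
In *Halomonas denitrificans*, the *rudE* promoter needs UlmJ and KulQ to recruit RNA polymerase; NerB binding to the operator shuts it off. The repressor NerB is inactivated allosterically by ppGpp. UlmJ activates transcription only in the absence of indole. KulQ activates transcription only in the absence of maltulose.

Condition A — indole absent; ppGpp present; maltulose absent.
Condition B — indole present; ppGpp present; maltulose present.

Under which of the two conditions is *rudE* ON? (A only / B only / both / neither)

Condition A:
Indole is absent, so UlmJ is active.
ppGpp is present, so NerB is inactive.
Maltulose is absent, so KulQ is active.
No repressor is bound and UlmJ and KulQ are active, so *rudE* is transcribed.
→ *rudE* is ON in A.
Condition B:
Indole is present, so UlmJ is inactive.
ppGpp is present, so NerB is inactive.
Maltulose is present, so KulQ is inactive.
Required activator UlmJ is absent, so *rudE* is not transcribed.
→ *rudE* is OFF in B.

A only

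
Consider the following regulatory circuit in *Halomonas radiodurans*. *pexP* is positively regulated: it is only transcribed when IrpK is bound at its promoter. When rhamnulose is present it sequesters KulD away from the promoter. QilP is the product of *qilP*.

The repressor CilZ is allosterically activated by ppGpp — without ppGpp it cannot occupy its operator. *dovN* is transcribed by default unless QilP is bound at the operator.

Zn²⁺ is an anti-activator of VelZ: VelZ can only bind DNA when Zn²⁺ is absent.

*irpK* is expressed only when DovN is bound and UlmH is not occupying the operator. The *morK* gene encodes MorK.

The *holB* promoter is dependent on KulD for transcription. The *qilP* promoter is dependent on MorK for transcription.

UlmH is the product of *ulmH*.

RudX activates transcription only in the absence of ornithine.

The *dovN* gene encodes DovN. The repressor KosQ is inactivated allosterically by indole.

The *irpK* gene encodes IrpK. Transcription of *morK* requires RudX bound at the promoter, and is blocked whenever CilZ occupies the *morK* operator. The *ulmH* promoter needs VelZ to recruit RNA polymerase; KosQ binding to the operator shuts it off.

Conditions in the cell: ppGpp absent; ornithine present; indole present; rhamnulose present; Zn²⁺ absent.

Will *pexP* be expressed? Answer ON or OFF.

OFF

Ornithine is present, so RudX is inactive.
ppGpp is absent, so CilZ is inactive.
Required activator RudX is absent, so *morK* is not transcribed.
So MorK is not produced.
Required activator MorK is absent, so *qilP* is not transcribed.
So QilP is not produced.
With no repressor bound, *dovN* is transcribed.
So DovN is produced and active.
Zn²⁺ is absent, so VelZ is active.
Indole is present, so KosQ is inactive.
No repressor is bound and VelZ is active, so *ulmH* is transcribed.
So UlmH is produced and active.
With repressor UlmH bound, *irpK* is not transcribed.
So IrpK is not produced.
Required activator IrpK is absent, so *pexP* is not transcribed.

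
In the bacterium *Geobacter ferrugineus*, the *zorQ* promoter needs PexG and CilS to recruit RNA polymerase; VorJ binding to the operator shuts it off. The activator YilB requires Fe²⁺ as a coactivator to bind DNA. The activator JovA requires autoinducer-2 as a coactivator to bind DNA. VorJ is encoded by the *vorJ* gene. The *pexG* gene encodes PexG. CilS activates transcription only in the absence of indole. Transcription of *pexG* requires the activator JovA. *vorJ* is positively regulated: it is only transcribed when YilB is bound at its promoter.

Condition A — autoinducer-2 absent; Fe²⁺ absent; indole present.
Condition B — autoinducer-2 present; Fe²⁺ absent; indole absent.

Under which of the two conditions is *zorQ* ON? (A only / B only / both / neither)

B only

Condition A:
Autoinducer-2 is absent, so JovA is inactive.
Required activator JovA is absent, so *pexG* is not transcribed.
So PexG is not produced.
Fe²⁺ is absent, so YilB is inactive.
Required activator YilB is absent, so *vorJ* is not transcribed.
So VorJ is not produced.
Indole is present, so CilS is inactive.
Required activator PexG is absent, so *zorQ* is not transcribed.
→ *zorQ* is OFF in A.
Condition B:
Autoinducer-2 is present, so JovA is active.
No repressor is bound and JovA is active, so *pexG* is transcribed.
So PexG is produced and active.
Fe²⁺ is absent, so YilB is inactive.
Required activator YilB is absent, so *vorJ* is not transcribed.
So VorJ is not produced.
Indole is absent, so CilS is active.
No repressor is bound and PexG and CilS are active, so *zorQ* is transcribed.
→ *zorQ* is ON in B.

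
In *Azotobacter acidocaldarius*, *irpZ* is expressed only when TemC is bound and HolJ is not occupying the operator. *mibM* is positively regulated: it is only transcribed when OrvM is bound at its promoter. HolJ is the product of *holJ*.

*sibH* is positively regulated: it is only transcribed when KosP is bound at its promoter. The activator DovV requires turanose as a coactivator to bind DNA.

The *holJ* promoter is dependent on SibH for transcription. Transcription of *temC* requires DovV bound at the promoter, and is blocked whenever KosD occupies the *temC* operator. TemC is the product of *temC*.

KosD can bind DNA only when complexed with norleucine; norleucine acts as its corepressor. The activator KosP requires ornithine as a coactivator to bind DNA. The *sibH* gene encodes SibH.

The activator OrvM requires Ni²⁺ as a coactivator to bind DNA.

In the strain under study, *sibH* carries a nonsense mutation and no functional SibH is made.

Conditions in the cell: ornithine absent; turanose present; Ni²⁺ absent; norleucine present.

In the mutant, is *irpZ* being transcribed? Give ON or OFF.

OFF

SibH is non-functional in this strain, so it has no effect.
Required activator SibH is absent, so *holJ* is not transcribed.
So HolJ is not produced.
Turanose is present, so DovV is active.
Norleucine is present, so KosD is active.
With repressor KosD bound, *temC* is not transcribed.
So TemC is not produced.
Required activator TemC is absent, so *irpZ* is not transcribed.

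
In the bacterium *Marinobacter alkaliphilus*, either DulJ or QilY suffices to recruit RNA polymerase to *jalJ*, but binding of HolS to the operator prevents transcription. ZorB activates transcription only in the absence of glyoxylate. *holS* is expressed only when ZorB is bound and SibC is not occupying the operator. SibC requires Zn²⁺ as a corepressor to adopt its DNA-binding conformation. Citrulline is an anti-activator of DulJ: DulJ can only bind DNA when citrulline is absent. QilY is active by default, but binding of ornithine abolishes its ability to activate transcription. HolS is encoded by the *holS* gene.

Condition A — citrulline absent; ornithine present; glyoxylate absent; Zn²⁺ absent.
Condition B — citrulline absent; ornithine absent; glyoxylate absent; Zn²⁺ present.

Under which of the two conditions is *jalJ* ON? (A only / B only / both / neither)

B only

Condition A:
Citrulline is absent, so DulJ is active.
Ornithine is present, so QilY is inactive.
Glyoxylate is absent, so ZorB is active.
Zn²⁺ is absent, so SibC is inactive.
No repressor is bound and ZorB is active, so *holS* is transcribed.
So HolS is produced and active.
With repressor HolS bound, *jalJ* is not transcribed.
→ *jalJ* is OFF in A.
Condition B:
Citrulline is absent, so DulJ is active.
Ornithine is absent, so QilY is active.
Glyoxylate is absent, so ZorB is active.
Zn²⁺ is present, so SibC is active.
With repressor SibC bound, *holS* is not transcribed.
So HolS is not produced.
Activator DulJ is present, so *jalJ* is transcribed.
→ *jalJ* is ON in B.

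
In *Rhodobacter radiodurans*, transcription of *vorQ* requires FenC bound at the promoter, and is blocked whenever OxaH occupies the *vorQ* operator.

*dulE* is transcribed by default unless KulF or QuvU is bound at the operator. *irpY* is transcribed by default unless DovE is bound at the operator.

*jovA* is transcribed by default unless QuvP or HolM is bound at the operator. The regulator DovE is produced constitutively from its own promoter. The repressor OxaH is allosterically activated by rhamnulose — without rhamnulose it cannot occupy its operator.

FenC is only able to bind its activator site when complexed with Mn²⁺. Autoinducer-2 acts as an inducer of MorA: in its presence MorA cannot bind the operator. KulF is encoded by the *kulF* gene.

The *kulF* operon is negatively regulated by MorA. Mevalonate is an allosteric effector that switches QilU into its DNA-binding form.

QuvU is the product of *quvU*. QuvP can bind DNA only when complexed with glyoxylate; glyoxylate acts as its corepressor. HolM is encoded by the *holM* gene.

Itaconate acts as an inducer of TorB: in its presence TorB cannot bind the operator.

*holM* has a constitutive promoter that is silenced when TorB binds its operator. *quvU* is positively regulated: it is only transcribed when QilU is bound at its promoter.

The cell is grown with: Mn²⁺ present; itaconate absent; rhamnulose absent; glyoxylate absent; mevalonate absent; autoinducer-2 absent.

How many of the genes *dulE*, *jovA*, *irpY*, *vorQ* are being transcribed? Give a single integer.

3

Autoinducer-2 is absent, so MorA is active.
With repressor MorA bound, *kulF* is not transcribed.
So KulF is not produced.
Mevalonate is absent, so QilU is inactive.
Required activator QilU is absent, so *quvU* is not transcribed.
So QuvU is not produced.
With no repressor bound, *dulE* is transcribed.
→ *dulE* is ON.
Glyoxylate is absent, so QuvP is inactive.
Itaconate is absent, so TorB is active.
With repressor TorB bound, *holM* is not transcribed.
So HolM is not produced.
With no repressor bound, *jovA* is transcribed.
→ *jovA* is ON.
DovE is produced constitutively and is active.
With repressor DovE bound, *irpY* is not transcribed.
→ *irpY* is OFF.
Mn²⁺ is present, so FenC is active.
Rhamnulose is absent, so OxaH is inactive.
No repressor is bound and FenC is active, so *vorQ* is transcribed.
→ *vorQ* is ON.
3 of the 4 genes are transcribed.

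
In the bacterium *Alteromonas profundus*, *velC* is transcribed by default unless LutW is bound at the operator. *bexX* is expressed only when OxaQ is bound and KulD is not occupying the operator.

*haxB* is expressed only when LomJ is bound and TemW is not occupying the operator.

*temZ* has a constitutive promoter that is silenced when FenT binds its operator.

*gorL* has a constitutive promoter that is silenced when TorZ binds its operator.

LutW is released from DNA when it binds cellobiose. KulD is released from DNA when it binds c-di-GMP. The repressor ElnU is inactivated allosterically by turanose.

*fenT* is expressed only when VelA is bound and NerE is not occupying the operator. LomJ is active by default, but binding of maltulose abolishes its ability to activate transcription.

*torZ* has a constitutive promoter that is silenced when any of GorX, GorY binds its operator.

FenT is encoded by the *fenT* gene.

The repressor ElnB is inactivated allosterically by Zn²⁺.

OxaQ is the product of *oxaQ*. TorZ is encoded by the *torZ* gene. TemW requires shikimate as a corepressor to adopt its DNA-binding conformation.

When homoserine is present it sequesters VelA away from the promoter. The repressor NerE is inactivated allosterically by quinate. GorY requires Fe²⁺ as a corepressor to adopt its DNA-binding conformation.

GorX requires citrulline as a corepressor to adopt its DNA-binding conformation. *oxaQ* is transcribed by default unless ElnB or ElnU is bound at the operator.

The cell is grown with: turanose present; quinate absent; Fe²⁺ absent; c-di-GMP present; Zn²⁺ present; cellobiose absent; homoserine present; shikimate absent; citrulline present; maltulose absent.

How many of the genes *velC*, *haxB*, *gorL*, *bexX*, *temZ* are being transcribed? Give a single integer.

Cellobiose is absent, so LutW is active.
With repressor LutW bound, *velC* is not transcribed.
→ *velC* is OFF.
Shikimate is absent, so TemW is inactive.
Maltulose is absent, so LomJ is active.
No repressor is bound and LomJ is active, so *haxB* is transcribed.
→ *haxB* is ON.
Citrulline is present, so GorX is active.
Fe²⁺ is absent, so GorY is inactive.
With repressor GorX bound, *torZ* is not transcribed.
So TorZ is not produced.
With no repressor bound, *gorL* is transcribed.
→ *gorL* is ON.
Zn²⁺ is present, so ElnB is inactive.
Turanose is present, so ElnU is inactive.
With no repressor bound, *oxaQ* is transcribed.
So OxaQ is produced and active.
c-di-GMP is present, so KulD is inactive.
No repressor is bound and OxaQ is active, so *bexX* is transcribed.
→ *bexX* is ON.
Homoserine is present, so VelA is inactive.
Quinate is absent, so NerE is active.
With repressor NerE bound, *fenT* is not transcribed.
So FenT is not produced.
With no repressor bound, *temZ* is transcribed.
→ *temZ* is ON.
4 of the 5 genes are transcribed.

4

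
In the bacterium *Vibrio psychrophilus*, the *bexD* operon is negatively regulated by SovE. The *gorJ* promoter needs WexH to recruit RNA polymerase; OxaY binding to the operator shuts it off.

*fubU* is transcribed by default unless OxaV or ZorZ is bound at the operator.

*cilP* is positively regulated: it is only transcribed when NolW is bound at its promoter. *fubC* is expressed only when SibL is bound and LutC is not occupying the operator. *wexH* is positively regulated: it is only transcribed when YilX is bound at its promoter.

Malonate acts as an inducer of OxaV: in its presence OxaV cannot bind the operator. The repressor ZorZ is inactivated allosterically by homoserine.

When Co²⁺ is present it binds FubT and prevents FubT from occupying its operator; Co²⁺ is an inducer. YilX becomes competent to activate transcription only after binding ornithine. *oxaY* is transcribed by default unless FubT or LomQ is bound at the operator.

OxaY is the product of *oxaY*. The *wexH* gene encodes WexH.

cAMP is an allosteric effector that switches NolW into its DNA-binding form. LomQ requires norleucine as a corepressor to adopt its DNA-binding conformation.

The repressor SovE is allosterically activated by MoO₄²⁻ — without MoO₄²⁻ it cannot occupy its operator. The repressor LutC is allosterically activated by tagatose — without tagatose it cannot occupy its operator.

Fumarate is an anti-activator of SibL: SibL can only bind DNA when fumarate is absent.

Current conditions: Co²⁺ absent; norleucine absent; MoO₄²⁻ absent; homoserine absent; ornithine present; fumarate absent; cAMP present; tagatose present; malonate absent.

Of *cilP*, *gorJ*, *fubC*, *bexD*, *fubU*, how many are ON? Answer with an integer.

cAMP is present, so NolW is active.
No repressor is bound and NolW is active, so *cilP* is transcribed.
→ *cilP* is ON.
Co²⁺ is absent, so FubT is active.
Norleucine is absent, so LomQ is inactive.
With repressor FubT bound, *oxaY* is not transcribed.
So OxaY is not produced.
Ornithine is present, so YilX is active.
No repressor is bound and YilX is active, so *wexH* is transcribed.
So WexH is produced and active.
No repressor is bound and WexH is active, so *gorJ* is transcribed.
→ *gorJ* is ON.
Fumarate is absent, so SibL is active.
Tagatose is present, so LutC is active.
With repressor LutC bound, *fubC* is not transcribed.
→ *fubC* is OFF.
MoO₄²⁻ is absent, so SovE is inactive.
With no repressor bound, *bexD* is transcribed.
→ *bexD* is ON.
Malonate is absent, so OxaV is active.
Homoserine is absent, so ZorZ is active.
With repressor OxaV bound, *fubU* is not transcribed.
→ *fubU* is OFF.
3 of the 5 genes are transcribed.

3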